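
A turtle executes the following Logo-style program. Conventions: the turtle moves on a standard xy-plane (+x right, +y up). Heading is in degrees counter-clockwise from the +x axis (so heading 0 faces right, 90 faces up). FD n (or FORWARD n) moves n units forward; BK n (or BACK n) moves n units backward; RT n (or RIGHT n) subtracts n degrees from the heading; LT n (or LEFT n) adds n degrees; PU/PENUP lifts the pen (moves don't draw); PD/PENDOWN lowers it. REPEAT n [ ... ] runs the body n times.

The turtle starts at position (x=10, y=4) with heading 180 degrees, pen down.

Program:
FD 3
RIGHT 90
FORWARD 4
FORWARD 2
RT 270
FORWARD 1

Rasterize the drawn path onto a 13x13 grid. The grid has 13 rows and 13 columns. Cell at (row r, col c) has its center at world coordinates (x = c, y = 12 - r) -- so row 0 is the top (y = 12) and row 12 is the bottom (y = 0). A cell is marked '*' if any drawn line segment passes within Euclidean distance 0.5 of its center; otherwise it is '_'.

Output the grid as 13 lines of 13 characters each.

Segment 0: (10,4) -> (7,4)
Segment 1: (7,4) -> (7,8)
Segment 2: (7,8) -> (7,10)
Segment 3: (7,10) -> (6,10)

Answer: _____________
_____________
______**_____
_______*_____
_______*_____
_______*_____
_______*_____
_______*_____
_______****__
_____________
_____________
_____________
_____________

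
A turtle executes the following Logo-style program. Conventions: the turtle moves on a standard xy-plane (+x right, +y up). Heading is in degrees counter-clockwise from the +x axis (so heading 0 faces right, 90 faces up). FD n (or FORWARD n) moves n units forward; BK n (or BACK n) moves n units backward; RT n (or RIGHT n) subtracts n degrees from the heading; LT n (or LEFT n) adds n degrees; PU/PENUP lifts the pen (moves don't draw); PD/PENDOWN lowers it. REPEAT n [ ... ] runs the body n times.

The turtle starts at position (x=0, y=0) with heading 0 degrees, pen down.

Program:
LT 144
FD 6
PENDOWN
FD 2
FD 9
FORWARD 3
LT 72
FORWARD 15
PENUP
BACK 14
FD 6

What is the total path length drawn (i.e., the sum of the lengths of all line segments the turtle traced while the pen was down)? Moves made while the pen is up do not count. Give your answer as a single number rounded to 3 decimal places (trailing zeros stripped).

Answer: 35

Derivation:
Executing turtle program step by step:
Start: pos=(0,0), heading=0, pen down
LT 144: heading 0 -> 144
FD 6: (0,0) -> (-4.854,3.527) [heading=144, draw]
PD: pen down
FD 2: (-4.854,3.527) -> (-6.472,4.702) [heading=144, draw]
FD 9: (-6.472,4.702) -> (-13.753,9.992) [heading=144, draw]
FD 3: (-13.753,9.992) -> (-16.18,11.756) [heading=144, draw]
LT 72: heading 144 -> 216
FD 15: (-16.18,11.756) -> (-28.316,2.939) [heading=216, draw]
PU: pen up
BK 14: (-28.316,2.939) -> (-16.989,11.168) [heading=216, move]
FD 6: (-16.989,11.168) -> (-21.843,7.641) [heading=216, move]
Final: pos=(-21.843,7.641), heading=216, 5 segment(s) drawn

Segment lengths:
  seg 1: (0,0) -> (-4.854,3.527), length = 6
  seg 2: (-4.854,3.527) -> (-6.472,4.702), length = 2
  seg 3: (-6.472,4.702) -> (-13.753,9.992), length = 9
  seg 4: (-13.753,9.992) -> (-16.18,11.756), length = 3
  seg 5: (-16.18,11.756) -> (-28.316,2.939), length = 15
Total = 35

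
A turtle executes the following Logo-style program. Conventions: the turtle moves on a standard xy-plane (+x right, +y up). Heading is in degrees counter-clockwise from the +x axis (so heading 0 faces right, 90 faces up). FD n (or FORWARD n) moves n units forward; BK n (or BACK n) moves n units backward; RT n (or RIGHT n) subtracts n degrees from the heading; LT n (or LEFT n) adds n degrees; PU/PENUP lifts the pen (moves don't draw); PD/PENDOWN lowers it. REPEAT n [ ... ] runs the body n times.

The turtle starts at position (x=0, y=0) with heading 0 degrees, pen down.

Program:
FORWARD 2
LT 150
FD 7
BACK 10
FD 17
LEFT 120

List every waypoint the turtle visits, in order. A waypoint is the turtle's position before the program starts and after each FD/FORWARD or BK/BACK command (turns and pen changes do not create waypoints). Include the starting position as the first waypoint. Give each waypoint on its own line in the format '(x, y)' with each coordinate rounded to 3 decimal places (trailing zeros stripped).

Answer: (0, 0)
(2, 0)
(-4.062, 3.5)
(4.598, -1.5)
(-10.124, 7)

Derivation:
Executing turtle program step by step:
Start: pos=(0,0), heading=0, pen down
FD 2: (0,0) -> (2,0) [heading=0, draw]
LT 150: heading 0 -> 150
FD 7: (2,0) -> (-4.062,3.5) [heading=150, draw]
BK 10: (-4.062,3.5) -> (4.598,-1.5) [heading=150, draw]
FD 17: (4.598,-1.5) -> (-10.124,7) [heading=150, draw]
LT 120: heading 150 -> 270
Final: pos=(-10.124,7), heading=270, 4 segment(s) drawn
Waypoints (5 total):
(0, 0)
(2, 0)
(-4.062, 3.5)
(4.598, -1.5)
(-10.124, 7)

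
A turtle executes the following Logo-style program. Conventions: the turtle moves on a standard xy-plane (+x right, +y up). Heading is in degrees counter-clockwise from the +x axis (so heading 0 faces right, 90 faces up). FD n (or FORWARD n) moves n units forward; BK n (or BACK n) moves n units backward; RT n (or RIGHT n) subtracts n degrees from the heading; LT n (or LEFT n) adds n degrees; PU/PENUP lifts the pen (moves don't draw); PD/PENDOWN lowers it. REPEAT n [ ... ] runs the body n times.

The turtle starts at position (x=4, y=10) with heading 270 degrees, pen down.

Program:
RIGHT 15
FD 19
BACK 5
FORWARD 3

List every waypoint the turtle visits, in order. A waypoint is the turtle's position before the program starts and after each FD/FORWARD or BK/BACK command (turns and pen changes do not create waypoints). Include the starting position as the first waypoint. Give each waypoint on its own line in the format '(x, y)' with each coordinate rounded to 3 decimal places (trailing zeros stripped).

Executing turtle program step by step:
Start: pos=(4,10), heading=270, pen down
RT 15: heading 270 -> 255
FD 19: (4,10) -> (-0.918,-8.353) [heading=255, draw]
BK 5: (-0.918,-8.353) -> (0.377,-3.523) [heading=255, draw]
FD 3: (0.377,-3.523) -> (-0.4,-6.421) [heading=255, draw]
Final: pos=(-0.4,-6.421), heading=255, 3 segment(s) drawn
Waypoints (4 total):
(4, 10)
(-0.918, -8.353)
(0.377, -3.523)
(-0.4, -6.421)

Answer: (4, 10)
(-0.918, -8.353)
(0.377, -3.523)
(-0.4, -6.421)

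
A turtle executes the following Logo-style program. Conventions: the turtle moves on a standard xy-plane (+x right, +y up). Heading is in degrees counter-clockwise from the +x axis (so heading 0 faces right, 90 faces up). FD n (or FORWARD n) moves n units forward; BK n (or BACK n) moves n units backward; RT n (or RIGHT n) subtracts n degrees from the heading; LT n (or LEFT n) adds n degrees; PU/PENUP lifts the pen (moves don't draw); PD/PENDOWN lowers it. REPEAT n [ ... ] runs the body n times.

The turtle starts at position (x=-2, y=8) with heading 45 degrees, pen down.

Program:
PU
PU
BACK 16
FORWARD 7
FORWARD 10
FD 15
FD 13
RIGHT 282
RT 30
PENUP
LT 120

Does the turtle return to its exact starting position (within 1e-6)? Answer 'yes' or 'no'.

Answer: no

Derivation:
Executing turtle program step by step:
Start: pos=(-2,8), heading=45, pen down
PU: pen up
PU: pen up
BK 16: (-2,8) -> (-13.314,-3.314) [heading=45, move]
FD 7: (-13.314,-3.314) -> (-8.364,1.636) [heading=45, move]
FD 10: (-8.364,1.636) -> (-1.293,8.707) [heading=45, move]
FD 15: (-1.293,8.707) -> (9.314,19.314) [heading=45, move]
FD 13: (9.314,19.314) -> (18.506,28.506) [heading=45, move]
RT 282: heading 45 -> 123
RT 30: heading 123 -> 93
PU: pen up
LT 120: heading 93 -> 213
Final: pos=(18.506,28.506), heading=213, 0 segment(s) drawn

Start position: (-2, 8)
Final position: (18.506, 28.506)
Distance = 29; >= 1e-6 -> NOT closed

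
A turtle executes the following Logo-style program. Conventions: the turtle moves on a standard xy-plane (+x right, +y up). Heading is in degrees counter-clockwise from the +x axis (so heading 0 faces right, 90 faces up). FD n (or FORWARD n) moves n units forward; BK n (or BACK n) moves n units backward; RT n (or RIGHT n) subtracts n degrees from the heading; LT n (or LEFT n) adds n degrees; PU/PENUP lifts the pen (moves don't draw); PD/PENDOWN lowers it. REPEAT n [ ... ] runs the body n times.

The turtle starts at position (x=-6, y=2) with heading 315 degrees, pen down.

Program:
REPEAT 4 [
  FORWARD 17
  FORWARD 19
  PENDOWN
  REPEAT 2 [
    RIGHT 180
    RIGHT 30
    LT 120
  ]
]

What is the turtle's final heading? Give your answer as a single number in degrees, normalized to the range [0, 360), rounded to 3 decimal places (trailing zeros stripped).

Executing turtle program step by step:
Start: pos=(-6,2), heading=315, pen down
REPEAT 4 [
  -- iteration 1/4 --
  FD 17: (-6,2) -> (6.021,-10.021) [heading=315, draw]
  FD 19: (6.021,-10.021) -> (19.456,-23.456) [heading=315, draw]
  PD: pen down
  REPEAT 2 [
    -- iteration 1/2 --
    RT 180: heading 315 -> 135
    RT 30: heading 135 -> 105
    LT 120: heading 105 -> 225
    -- iteration 2/2 --
    RT 180: heading 225 -> 45
    RT 30: heading 45 -> 15
    LT 120: heading 15 -> 135
  ]
  -- iteration 2/4 --
  FD 17: (19.456,-23.456) -> (7.435,-11.435) [heading=135, draw]
  FD 19: (7.435,-11.435) -> (-6,2) [heading=135, draw]
  PD: pen down
  REPEAT 2 [
    -- iteration 1/2 --
    RT 180: heading 135 -> 315
    RT 30: heading 315 -> 285
    LT 120: heading 285 -> 45
    -- iteration 2/2 --
    RT 180: heading 45 -> 225
    RT 30: heading 225 -> 195
    LT 120: heading 195 -> 315
  ]
  -- iteration 3/4 --
  FD 17: (-6,2) -> (6.021,-10.021) [heading=315, draw]
  FD 19: (6.021,-10.021) -> (19.456,-23.456) [heading=315, draw]
  PD: pen down
  REPEAT 2 [
    -- iteration 1/2 --
    RT 180: heading 315 -> 135
    RT 30: heading 135 -> 105
    LT 120: heading 105 -> 225
    -- iteration 2/2 --
    RT 180: heading 225 -> 45
    RT 30: heading 45 -> 15
    LT 120: heading 15 -> 135
  ]
  -- iteration 4/4 --
  FD 17: (19.456,-23.456) -> (7.435,-11.435) [heading=135, draw]
  FD 19: (7.435,-11.435) -> (-6,2) [heading=135, draw]
  PD: pen down
  REPEAT 2 [
    -- iteration 1/2 --
    RT 180: heading 135 -> 315
    RT 30: heading 315 -> 285
    LT 120: heading 285 -> 45
    -- iteration 2/2 --
    RT 180: heading 45 -> 225
    RT 30: heading 225 -> 195
    LT 120: heading 195 -> 315
  ]
]
Final: pos=(-6,2), heading=315, 8 segment(s) drawn

Answer: 315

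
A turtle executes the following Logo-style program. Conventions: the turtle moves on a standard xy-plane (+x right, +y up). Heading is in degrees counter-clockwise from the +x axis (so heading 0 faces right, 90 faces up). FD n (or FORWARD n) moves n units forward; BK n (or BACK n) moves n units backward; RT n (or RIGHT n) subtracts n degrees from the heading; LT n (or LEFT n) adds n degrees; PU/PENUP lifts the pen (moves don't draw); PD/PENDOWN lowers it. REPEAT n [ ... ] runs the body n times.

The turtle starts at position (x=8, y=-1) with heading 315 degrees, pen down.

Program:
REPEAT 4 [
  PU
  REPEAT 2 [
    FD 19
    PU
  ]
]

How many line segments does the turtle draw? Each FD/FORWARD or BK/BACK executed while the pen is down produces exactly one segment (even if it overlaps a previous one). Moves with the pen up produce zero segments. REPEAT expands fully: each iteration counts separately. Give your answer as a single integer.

Answer: 0

Derivation:
Executing turtle program step by step:
Start: pos=(8,-1), heading=315, pen down
REPEAT 4 [
  -- iteration 1/4 --
  PU: pen up
  REPEAT 2 [
    -- iteration 1/2 --
    FD 19: (8,-1) -> (21.435,-14.435) [heading=315, move]
    PU: pen up
    -- iteration 2/2 --
    FD 19: (21.435,-14.435) -> (34.87,-27.87) [heading=315, move]
    PU: pen up
  ]
  -- iteration 2/4 --
  PU: pen up
  REPEAT 2 [
    -- iteration 1/2 --
    FD 19: (34.87,-27.87) -> (48.305,-41.305) [heading=315, move]
    PU: pen up
    -- iteration 2/2 --
    FD 19: (48.305,-41.305) -> (61.74,-54.74) [heading=315, move]
    PU: pen up
  ]
  -- iteration 3/4 --
  PU: pen up
  REPEAT 2 [
    -- iteration 1/2 --
    FD 19: (61.74,-54.74) -> (75.175,-68.175) [heading=315, move]
    PU: pen up
    -- iteration 2/2 --
    FD 19: (75.175,-68.175) -> (88.61,-81.61) [heading=315, move]
    PU: pen up
  ]
  -- iteration 4/4 --
  PU: pen up
  REPEAT 2 [
    -- iteration 1/2 --
    FD 19: (88.61,-81.61) -> (102.045,-95.045) [heading=315, move]
    PU: pen up
    -- iteration 2/2 --
    FD 19: (102.045,-95.045) -> (115.48,-108.48) [heading=315, move]
    PU: pen up
  ]
]
Final: pos=(115.48,-108.48), heading=315, 0 segment(s) drawn
Segments drawn: 0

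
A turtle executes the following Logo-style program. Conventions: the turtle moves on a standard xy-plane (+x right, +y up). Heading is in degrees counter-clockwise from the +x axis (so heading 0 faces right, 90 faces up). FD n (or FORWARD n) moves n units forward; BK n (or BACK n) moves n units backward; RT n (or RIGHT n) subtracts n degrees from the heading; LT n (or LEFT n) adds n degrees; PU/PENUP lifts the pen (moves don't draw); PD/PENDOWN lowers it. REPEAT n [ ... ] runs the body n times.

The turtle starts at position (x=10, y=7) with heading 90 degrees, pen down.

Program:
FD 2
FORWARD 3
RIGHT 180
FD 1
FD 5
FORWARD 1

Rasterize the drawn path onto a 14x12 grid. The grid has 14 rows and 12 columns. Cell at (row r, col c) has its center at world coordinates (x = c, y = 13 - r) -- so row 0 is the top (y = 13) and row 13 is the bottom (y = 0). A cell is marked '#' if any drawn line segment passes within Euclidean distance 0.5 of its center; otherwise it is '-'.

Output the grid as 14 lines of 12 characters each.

Answer: ------------
----------#-
----------#-
----------#-
----------#-
----------#-
----------#-
----------#-
----------#-
------------
------------
------------
------------
------------

Derivation:
Segment 0: (10,7) -> (10,9)
Segment 1: (10,9) -> (10,12)
Segment 2: (10,12) -> (10,11)
Segment 3: (10,11) -> (10,6)
Segment 4: (10,6) -> (10,5)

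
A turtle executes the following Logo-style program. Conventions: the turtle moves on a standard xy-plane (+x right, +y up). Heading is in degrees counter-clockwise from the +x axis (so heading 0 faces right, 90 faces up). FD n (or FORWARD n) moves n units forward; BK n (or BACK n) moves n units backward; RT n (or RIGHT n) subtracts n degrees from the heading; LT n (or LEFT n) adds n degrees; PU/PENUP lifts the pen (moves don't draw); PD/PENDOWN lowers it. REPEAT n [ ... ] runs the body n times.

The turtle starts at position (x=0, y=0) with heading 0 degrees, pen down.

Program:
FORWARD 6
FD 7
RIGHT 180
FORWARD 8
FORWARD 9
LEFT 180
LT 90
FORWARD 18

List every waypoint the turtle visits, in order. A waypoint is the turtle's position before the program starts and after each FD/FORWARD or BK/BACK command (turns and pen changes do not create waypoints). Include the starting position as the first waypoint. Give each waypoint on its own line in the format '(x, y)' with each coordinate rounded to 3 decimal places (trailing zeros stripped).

Executing turtle program step by step:
Start: pos=(0,0), heading=0, pen down
FD 6: (0,0) -> (6,0) [heading=0, draw]
FD 7: (6,0) -> (13,0) [heading=0, draw]
RT 180: heading 0 -> 180
FD 8: (13,0) -> (5,0) [heading=180, draw]
FD 9: (5,0) -> (-4,0) [heading=180, draw]
LT 180: heading 180 -> 0
LT 90: heading 0 -> 90
FD 18: (-4,0) -> (-4,18) [heading=90, draw]
Final: pos=(-4,18), heading=90, 5 segment(s) drawn
Waypoints (6 total):
(0, 0)
(6, 0)
(13, 0)
(5, 0)
(-4, 0)
(-4, 18)

Answer: (0, 0)
(6, 0)
(13, 0)
(5, 0)
(-4, 0)
(-4, 18)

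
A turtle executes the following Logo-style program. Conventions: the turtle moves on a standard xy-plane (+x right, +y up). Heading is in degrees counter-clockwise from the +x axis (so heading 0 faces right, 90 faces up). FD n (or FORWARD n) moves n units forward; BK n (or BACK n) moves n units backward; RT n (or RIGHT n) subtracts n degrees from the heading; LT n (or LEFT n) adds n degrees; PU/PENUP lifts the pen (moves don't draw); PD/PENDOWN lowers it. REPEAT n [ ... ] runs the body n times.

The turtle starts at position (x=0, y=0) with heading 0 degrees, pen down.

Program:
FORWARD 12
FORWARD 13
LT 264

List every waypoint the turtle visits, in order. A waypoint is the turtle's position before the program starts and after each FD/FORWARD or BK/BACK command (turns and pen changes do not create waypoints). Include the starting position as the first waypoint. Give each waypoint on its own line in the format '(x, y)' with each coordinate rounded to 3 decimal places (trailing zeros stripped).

Executing turtle program step by step:
Start: pos=(0,0), heading=0, pen down
FD 12: (0,0) -> (12,0) [heading=0, draw]
FD 13: (12,0) -> (25,0) [heading=0, draw]
LT 264: heading 0 -> 264
Final: pos=(25,0), heading=264, 2 segment(s) drawn
Waypoints (3 total):
(0, 0)
(12, 0)
(25, 0)

Answer: (0, 0)
(12, 0)
(25, 0)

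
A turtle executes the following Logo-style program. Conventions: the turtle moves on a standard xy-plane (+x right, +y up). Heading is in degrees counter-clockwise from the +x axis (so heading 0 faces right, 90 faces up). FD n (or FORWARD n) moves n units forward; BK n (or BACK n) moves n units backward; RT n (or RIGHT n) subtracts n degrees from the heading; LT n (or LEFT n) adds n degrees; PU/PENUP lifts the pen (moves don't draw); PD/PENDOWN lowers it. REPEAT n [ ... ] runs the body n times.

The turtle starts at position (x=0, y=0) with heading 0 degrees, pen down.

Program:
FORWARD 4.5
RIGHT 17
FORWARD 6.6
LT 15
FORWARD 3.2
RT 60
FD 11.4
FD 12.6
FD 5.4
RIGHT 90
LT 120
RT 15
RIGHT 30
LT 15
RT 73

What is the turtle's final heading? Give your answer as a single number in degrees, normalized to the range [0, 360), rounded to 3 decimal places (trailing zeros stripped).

Executing turtle program step by step:
Start: pos=(0,0), heading=0, pen down
FD 4.5: (0,0) -> (4.5,0) [heading=0, draw]
RT 17: heading 0 -> 343
FD 6.6: (4.5,0) -> (10.812,-1.93) [heading=343, draw]
LT 15: heading 343 -> 358
FD 3.2: (10.812,-1.93) -> (14.01,-2.041) [heading=358, draw]
RT 60: heading 358 -> 298
FD 11.4: (14.01,-2.041) -> (19.362,-12.107) [heading=298, draw]
FD 12.6: (19.362,-12.107) -> (25.277,-23.232) [heading=298, draw]
FD 5.4: (25.277,-23.232) -> (27.812,-28) [heading=298, draw]
RT 90: heading 298 -> 208
LT 120: heading 208 -> 328
RT 15: heading 328 -> 313
RT 30: heading 313 -> 283
LT 15: heading 283 -> 298
RT 73: heading 298 -> 225
Final: pos=(27.812,-28), heading=225, 6 segment(s) drawn

Answer: 225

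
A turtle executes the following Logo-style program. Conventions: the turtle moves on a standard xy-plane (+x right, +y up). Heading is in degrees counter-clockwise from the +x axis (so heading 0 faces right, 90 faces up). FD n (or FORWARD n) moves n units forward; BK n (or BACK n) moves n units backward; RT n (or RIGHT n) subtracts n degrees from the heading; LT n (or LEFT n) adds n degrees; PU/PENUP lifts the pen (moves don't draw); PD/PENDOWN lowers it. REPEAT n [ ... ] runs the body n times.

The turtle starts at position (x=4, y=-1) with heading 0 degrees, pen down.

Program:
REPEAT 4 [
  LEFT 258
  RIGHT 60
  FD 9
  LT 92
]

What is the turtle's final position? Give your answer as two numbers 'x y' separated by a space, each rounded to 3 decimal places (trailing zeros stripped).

Answer: 3.472 9.072

Derivation:
Executing turtle program step by step:
Start: pos=(4,-1), heading=0, pen down
REPEAT 4 [
  -- iteration 1/4 --
  LT 258: heading 0 -> 258
  RT 60: heading 258 -> 198
  FD 9: (4,-1) -> (-4.56,-3.781) [heading=198, draw]
  LT 92: heading 198 -> 290
  -- iteration 2/4 --
  LT 258: heading 290 -> 188
  RT 60: heading 188 -> 128
  FD 9: (-4.56,-3.781) -> (-10.1,3.311) [heading=128, draw]
  LT 92: heading 128 -> 220
  -- iteration 3/4 --
  LT 258: heading 220 -> 118
  RT 60: heading 118 -> 58
  FD 9: (-10.1,3.311) -> (-5.331,10.943) [heading=58, draw]
  LT 92: heading 58 -> 150
  -- iteration 4/4 --
  LT 258: heading 150 -> 48
  RT 60: heading 48 -> 348
  FD 9: (-5.331,10.943) -> (3.472,9.072) [heading=348, draw]
  LT 92: heading 348 -> 80
]
Final: pos=(3.472,9.072), heading=80, 4 segment(s) drawn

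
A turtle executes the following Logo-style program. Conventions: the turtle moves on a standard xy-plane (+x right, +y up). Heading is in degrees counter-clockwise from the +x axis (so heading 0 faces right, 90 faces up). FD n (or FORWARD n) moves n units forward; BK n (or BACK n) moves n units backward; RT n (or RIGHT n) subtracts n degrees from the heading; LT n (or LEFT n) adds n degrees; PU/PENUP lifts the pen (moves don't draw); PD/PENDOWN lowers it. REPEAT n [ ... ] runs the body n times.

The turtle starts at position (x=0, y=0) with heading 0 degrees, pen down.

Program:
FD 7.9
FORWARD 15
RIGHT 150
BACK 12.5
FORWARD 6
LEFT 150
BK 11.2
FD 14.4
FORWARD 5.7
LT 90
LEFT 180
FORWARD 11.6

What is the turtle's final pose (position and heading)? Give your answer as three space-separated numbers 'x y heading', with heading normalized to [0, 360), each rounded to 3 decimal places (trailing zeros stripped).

Executing turtle program step by step:
Start: pos=(0,0), heading=0, pen down
FD 7.9: (0,0) -> (7.9,0) [heading=0, draw]
FD 15: (7.9,0) -> (22.9,0) [heading=0, draw]
RT 150: heading 0 -> 210
BK 12.5: (22.9,0) -> (33.725,6.25) [heading=210, draw]
FD 6: (33.725,6.25) -> (28.529,3.25) [heading=210, draw]
LT 150: heading 210 -> 0
BK 11.2: (28.529,3.25) -> (17.329,3.25) [heading=0, draw]
FD 14.4: (17.329,3.25) -> (31.729,3.25) [heading=0, draw]
FD 5.7: (31.729,3.25) -> (37.429,3.25) [heading=0, draw]
LT 90: heading 0 -> 90
LT 180: heading 90 -> 270
FD 11.6: (37.429,3.25) -> (37.429,-8.35) [heading=270, draw]
Final: pos=(37.429,-8.35), heading=270, 8 segment(s) drawn

Answer: 37.429 -8.35 270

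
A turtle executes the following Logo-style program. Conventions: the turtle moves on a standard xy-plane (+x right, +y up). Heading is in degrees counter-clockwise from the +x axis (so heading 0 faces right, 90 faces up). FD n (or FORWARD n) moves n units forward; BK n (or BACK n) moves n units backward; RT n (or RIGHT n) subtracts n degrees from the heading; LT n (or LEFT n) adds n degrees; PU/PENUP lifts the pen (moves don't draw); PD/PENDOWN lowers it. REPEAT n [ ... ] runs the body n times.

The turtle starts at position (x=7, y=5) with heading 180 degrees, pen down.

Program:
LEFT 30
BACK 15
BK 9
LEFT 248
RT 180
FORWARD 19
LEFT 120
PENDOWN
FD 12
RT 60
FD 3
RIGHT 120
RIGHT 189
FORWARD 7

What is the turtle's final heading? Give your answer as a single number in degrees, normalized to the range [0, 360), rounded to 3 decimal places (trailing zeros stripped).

Executing turtle program step by step:
Start: pos=(7,5), heading=180, pen down
LT 30: heading 180 -> 210
BK 15: (7,5) -> (19.99,12.5) [heading=210, draw]
BK 9: (19.99,12.5) -> (27.785,17) [heading=210, draw]
LT 248: heading 210 -> 98
RT 180: heading 98 -> 278
FD 19: (27.785,17) -> (30.429,-1.815) [heading=278, draw]
LT 120: heading 278 -> 38
PD: pen down
FD 12: (30.429,-1.815) -> (39.885,5.573) [heading=38, draw]
RT 60: heading 38 -> 338
FD 3: (39.885,5.573) -> (42.667,4.449) [heading=338, draw]
RT 120: heading 338 -> 218
RT 189: heading 218 -> 29
FD 7: (42.667,4.449) -> (48.789,7.843) [heading=29, draw]
Final: pos=(48.789,7.843), heading=29, 6 segment(s) drawn

Answer: 29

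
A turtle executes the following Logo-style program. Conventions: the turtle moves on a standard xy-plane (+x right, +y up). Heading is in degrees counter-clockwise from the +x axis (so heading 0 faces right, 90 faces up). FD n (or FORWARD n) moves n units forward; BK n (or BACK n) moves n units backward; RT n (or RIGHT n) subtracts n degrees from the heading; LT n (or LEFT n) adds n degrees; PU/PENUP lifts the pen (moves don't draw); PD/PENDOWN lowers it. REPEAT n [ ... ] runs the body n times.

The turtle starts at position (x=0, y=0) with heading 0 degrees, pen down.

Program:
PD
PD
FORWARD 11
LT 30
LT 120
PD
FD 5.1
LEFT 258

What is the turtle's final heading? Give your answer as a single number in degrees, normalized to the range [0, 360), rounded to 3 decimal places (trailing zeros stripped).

Executing turtle program step by step:
Start: pos=(0,0), heading=0, pen down
PD: pen down
PD: pen down
FD 11: (0,0) -> (11,0) [heading=0, draw]
LT 30: heading 0 -> 30
LT 120: heading 30 -> 150
PD: pen down
FD 5.1: (11,0) -> (6.583,2.55) [heading=150, draw]
LT 258: heading 150 -> 48
Final: pos=(6.583,2.55), heading=48, 2 segment(s) drawn

Answer: 48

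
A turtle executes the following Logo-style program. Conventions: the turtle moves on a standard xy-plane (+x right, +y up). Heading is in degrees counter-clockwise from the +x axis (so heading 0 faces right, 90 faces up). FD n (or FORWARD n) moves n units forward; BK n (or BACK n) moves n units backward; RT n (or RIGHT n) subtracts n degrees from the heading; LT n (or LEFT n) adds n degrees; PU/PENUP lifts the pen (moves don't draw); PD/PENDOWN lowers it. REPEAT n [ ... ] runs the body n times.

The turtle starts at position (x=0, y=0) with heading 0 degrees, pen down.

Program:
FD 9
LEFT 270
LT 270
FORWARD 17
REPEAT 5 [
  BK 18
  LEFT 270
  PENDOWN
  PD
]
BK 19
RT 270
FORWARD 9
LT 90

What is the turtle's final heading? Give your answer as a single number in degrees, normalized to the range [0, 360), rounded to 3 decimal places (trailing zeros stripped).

Executing turtle program step by step:
Start: pos=(0,0), heading=0, pen down
FD 9: (0,0) -> (9,0) [heading=0, draw]
LT 270: heading 0 -> 270
LT 270: heading 270 -> 180
FD 17: (9,0) -> (-8,0) [heading=180, draw]
REPEAT 5 [
  -- iteration 1/5 --
  BK 18: (-8,0) -> (10,0) [heading=180, draw]
  LT 270: heading 180 -> 90
  PD: pen down
  PD: pen down
  -- iteration 2/5 --
  BK 18: (10,0) -> (10,-18) [heading=90, draw]
  LT 270: heading 90 -> 0
  PD: pen down
  PD: pen down
  -- iteration 3/5 --
  BK 18: (10,-18) -> (-8,-18) [heading=0, draw]
  LT 270: heading 0 -> 270
  PD: pen down
  PD: pen down
  -- iteration 4/5 --
  BK 18: (-8,-18) -> (-8,0) [heading=270, draw]
  LT 270: heading 270 -> 180
  PD: pen down
  PD: pen down
  -- iteration 5/5 --
  BK 18: (-8,0) -> (10,0) [heading=180, draw]
  LT 270: heading 180 -> 90
  PD: pen down
  PD: pen down
]
BK 19: (10,0) -> (10,-19) [heading=90, draw]
RT 270: heading 90 -> 180
FD 9: (10,-19) -> (1,-19) [heading=180, draw]
LT 90: heading 180 -> 270
Final: pos=(1,-19), heading=270, 9 segment(s) drawn

Answer: 270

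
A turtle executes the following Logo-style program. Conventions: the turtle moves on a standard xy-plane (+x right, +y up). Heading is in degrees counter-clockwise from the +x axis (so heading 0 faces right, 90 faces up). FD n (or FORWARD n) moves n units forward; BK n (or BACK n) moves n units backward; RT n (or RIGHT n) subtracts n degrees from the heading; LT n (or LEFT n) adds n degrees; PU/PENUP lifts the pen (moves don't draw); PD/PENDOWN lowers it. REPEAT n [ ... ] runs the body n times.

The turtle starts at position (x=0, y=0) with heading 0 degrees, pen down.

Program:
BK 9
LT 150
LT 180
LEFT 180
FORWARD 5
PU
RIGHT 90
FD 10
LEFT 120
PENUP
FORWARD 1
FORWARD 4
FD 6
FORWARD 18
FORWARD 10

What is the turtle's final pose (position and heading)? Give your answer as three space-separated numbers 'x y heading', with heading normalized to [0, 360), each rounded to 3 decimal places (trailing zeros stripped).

Answer: -47.33 11.16 180

Derivation:
Executing turtle program step by step:
Start: pos=(0,0), heading=0, pen down
BK 9: (0,0) -> (-9,0) [heading=0, draw]
LT 150: heading 0 -> 150
LT 180: heading 150 -> 330
LT 180: heading 330 -> 150
FD 5: (-9,0) -> (-13.33,2.5) [heading=150, draw]
PU: pen up
RT 90: heading 150 -> 60
FD 10: (-13.33,2.5) -> (-8.33,11.16) [heading=60, move]
LT 120: heading 60 -> 180
PU: pen up
FD 1: (-8.33,11.16) -> (-9.33,11.16) [heading=180, move]
FD 4: (-9.33,11.16) -> (-13.33,11.16) [heading=180, move]
FD 6: (-13.33,11.16) -> (-19.33,11.16) [heading=180, move]
FD 18: (-19.33,11.16) -> (-37.33,11.16) [heading=180, move]
FD 10: (-37.33,11.16) -> (-47.33,11.16) [heading=180, move]
Final: pos=(-47.33,11.16), heading=180, 2 segment(s) drawn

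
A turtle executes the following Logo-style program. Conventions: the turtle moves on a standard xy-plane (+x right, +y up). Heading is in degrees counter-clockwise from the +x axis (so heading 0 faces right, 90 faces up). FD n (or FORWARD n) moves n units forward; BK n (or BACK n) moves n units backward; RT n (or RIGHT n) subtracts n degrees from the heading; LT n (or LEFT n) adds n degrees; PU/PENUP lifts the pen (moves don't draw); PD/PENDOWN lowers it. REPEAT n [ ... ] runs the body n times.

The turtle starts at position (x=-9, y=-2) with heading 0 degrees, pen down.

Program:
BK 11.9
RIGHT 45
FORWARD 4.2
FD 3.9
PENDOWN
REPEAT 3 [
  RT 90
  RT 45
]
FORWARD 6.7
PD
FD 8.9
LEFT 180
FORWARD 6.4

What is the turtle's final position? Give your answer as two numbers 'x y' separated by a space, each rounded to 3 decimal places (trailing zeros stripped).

Executing turtle program step by step:
Start: pos=(-9,-2), heading=0, pen down
BK 11.9: (-9,-2) -> (-20.9,-2) [heading=0, draw]
RT 45: heading 0 -> 315
FD 4.2: (-20.9,-2) -> (-17.93,-4.97) [heading=315, draw]
FD 3.9: (-17.93,-4.97) -> (-15.172,-7.728) [heading=315, draw]
PD: pen down
REPEAT 3 [
  -- iteration 1/3 --
  RT 90: heading 315 -> 225
  RT 45: heading 225 -> 180
  -- iteration 2/3 --
  RT 90: heading 180 -> 90
  RT 45: heading 90 -> 45
  -- iteration 3/3 --
  RT 90: heading 45 -> 315
  RT 45: heading 315 -> 270
]
FD 6.7: (-15.172,-7.728) -> (-15.172,-14.428) [heading=270, draw]
PD: pen down
FD 8.9: (-15.172,-14.428) -> (-15.172,-23.328) [heading=270, draw]
LT 180: heading 270 -> 90
FD 6.4: (-15.172,-23.328) -> (-15.172,-16.928) [heading=90, draw]
Final: pos=(-15.172,-16.928), heading=90, 6 segment(s) drawn

Answer: -15.172 -16.928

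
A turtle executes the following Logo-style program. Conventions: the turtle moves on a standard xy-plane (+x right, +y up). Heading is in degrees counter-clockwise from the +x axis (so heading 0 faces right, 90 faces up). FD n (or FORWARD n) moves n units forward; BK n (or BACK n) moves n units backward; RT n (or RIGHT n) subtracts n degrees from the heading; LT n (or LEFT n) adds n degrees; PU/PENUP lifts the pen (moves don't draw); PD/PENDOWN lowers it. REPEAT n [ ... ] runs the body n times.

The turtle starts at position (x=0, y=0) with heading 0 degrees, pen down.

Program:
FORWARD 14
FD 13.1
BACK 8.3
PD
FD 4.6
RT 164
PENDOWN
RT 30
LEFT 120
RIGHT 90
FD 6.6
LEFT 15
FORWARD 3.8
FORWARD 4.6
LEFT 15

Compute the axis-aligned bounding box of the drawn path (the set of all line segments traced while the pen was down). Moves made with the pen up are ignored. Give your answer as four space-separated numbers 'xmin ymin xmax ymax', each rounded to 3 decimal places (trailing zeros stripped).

Executing turtle program step by step:
Start: pos=(0,0), heading=0, pen down
FD 14: (0,0) -> (14,0) [heading=0, draw]
FD 13.1: (14,0) -> (27.1,0) [heading=0, draw]
BK 8.3: (27.1,0) -> (18.8,0) [heading=0, draw]
PD: pen down
FD 4.6: (18.8,0) -> (23.4,0) [heading=0, draw]
RT 164: heading 0 -> 196
PD: pen down
RT 30: heading 196 -> 166
LT 120: heading 166 -> 286
RT 90: heading 286 -> 196
FD 6.6: (23.4,0) -> (17.056,-1.819) [heading=196, draw]
LT 15: heading 196 -> 211
FD 3.8: (17.056,-1.819) -> (13.798,-3.776) [heading=211, draw]
FD 4.6: (13.798,-3.776) -> (9.855,-6.146) [heading=211, draw]
LT 15: heading 211 -> 226
Final: pos=(9.855,-6.146), heading=226, 7 segment(s) drawn

Segment endpoints: x in {0, 9.855, 13.798, 14, 17.056, 18.8, 23.4, 27.1}, y in {-6.146, -3.776, -1.819, 0}
xmin=0, ymin=-6.146, xmax=27.1, ymax=0

Answer: 0 -6.146 27.1 0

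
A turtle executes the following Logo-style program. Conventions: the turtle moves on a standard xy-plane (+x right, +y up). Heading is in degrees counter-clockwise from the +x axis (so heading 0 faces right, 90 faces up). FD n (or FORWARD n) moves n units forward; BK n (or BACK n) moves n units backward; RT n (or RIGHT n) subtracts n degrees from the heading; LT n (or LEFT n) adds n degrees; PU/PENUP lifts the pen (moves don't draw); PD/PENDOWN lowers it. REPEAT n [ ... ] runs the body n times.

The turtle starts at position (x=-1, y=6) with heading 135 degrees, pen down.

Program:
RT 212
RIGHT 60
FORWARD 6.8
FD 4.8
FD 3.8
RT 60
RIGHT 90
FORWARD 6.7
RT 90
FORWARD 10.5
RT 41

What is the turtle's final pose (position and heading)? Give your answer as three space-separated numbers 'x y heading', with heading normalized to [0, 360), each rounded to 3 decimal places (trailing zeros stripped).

Executing turtle program step by step:
Start: pos=(-1,6), heading=135, pen down
RT 212: heading 135 -> 283
RT 60: heading 283 -> 223
FD 6.8: (-1,6) -> (-5.973,1.362) [heading=223, draw]
FD 4.8: (-5.973,1.362) -> (-9.484,-1.911) [heading=223, draw]
FD 3.8: (-9.484,-1.911) -> (-12.263,-4.503) [heading=223, draw]
RT 60: heading 223 -> 163
RT 90: heading 163 -> 73
FD 6.7: (-12.263,-4.503) -> (-10.304,1.904) [heading=73, draw]
RT 90: heading 73 -> 343
FD 10.5: (-10.304,1.904) -> (-0.263,-1.165) [heading=343, draw]
RT 41: heading 343 -> 302
Final: pos=(-0.263,-1.165), heading=302, 5 segment(s) drawn

Answer: -0.263 -1.165 302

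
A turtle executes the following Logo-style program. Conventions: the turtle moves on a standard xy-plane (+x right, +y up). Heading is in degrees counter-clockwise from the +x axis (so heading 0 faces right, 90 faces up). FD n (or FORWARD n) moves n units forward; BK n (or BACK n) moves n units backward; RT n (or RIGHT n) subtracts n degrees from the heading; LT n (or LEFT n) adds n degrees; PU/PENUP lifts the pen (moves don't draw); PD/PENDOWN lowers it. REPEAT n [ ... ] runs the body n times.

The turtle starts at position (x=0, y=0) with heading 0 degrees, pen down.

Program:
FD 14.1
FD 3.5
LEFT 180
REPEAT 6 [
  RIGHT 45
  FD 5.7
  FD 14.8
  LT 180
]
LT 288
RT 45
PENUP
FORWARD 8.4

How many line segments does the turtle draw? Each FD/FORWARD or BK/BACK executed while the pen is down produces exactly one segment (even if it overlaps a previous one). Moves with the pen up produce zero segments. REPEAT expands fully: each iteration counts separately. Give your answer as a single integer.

Executing turtle program step by step:
Start: pos=(0,0), heading=0, pen down
FD 14.1: (0,0) -> (14.1,0) [heading=0, draw]
FD 3.5: (14.1,0) -> (17.6,0) [heading=0, draw]
LT 180: heading 0 -> 180
REPEAT 6 [
  -- iteration 1/6 --
  RT 45: heading 180 -> 135
  FD 5.7: (17.6,0) -> (13.569,4.031) [heading=135, draw]
  FD 14.8: (13.569,4.031) -> (3.104,14.496) [heading=135, draw]
  LT 180: heading 135 -> 315
  -- iteration 2/6 --
  RT 45: heading 315 -> 270
  FD 5.7: (3.104,14.496) -> (3.104,8.796) [heading=270, draw]
  FD 14.8: (3.104,8.796) -> (3.104,-6.004) [heading=270, draw]
  LT 180: heading 270 -> 90
  -- iteration 3/6 --
  RT 45: heading 90 -> 45
  FD 5.7: (3.104,-6.004) -> (7.135,-1.974) [heading=45, draw]
  FD 14.8: (7.135,-1.974) -> (17.6,8.491) [heading=45, draw]
  LT 180: heading 45 -> 225
  -- iteration 4/6 --
  RT 45: heading 225 -> 180
  FD 5.7: (17.6,8.491) -> (11.9,8.491) [heading=180, draw]
  FD 14.8: (11.9,8.491) -> (-2.9,8.491) [heading=180, draw]
  LT 180: heading 180 -> 0
  -- iteration 5/6 --
  RT 45: heading 0 -> 315
  FD 5.7: (-2.9,8.491) -> (1.131,4.461) [heading=315, draw]
  FD 14.8: (1.131,4.461) -> (11.596,-6.004) [heading=315, draw]
  LT 180: heading 315 -> 135
  -- iteration 6/6 --
  RT 45: heading 135 -> 90
  FD 5.7: (11.596,-6.004) -> (11.596,-0.304) [heading=90, draw]
  FD 14.8: (11.596,-0.304) -> (11.596,14.496) [heading=90, draw]
  LT 180: heading 90 -> 270
]
LT 288: heading 270 -> 198
RT 45: heading 198 -> 153
PU: pen up
FD 8.4: (11.596,14.496) -> (4.111,18.309) [heading=153, move]
Final: pos=(4.111,18.309), heading=153, 14 segment(s) drawn
Segments drawn: 14

Answer: 14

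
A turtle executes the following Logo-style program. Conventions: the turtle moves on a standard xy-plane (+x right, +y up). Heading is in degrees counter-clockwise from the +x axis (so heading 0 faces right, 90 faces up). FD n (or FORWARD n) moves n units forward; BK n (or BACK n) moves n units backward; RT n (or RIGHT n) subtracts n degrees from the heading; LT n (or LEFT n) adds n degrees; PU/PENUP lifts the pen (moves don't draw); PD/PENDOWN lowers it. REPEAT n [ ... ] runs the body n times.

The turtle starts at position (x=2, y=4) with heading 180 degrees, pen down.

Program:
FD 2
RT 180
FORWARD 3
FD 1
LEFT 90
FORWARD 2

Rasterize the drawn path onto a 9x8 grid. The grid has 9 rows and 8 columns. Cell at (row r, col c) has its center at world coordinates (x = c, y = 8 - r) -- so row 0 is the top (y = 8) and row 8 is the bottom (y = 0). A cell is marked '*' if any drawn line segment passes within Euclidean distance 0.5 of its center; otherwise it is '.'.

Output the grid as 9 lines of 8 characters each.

Segment 0: (2,4) -> (0,4)
Segment 1: (0,4) -> (3,4)
Segment 2: (3,4) -> (4,4)
Segment 3: (4,4) -> (4,6)

Answer: ........
........
....*...
....*...
*****...
........
........
........
........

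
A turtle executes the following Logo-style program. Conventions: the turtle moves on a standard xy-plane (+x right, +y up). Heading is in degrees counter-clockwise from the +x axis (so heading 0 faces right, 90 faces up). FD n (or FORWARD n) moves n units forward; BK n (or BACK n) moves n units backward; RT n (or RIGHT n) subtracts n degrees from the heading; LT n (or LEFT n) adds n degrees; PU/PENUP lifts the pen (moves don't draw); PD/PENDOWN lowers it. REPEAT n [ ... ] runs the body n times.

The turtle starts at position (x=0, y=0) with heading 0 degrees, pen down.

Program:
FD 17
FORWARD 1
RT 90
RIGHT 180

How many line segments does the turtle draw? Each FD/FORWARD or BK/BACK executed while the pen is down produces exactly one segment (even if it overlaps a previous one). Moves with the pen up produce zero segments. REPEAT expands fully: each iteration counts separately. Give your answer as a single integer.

Executing turtle program step by step:
Start: pos=(0,0), heading=0, pen down
FD 17: (0,0) -> (17,0) [heading=0, draw]
FD 1: (17,0) -> (18,0) [heading=0, draw]
RT 90: heading 0 -> 270
RT 180: heading 270 -> 90
Final: pos=(18,0), heading=90, 2 segment(s) drawn
Segments drawn: 2

Answer: 2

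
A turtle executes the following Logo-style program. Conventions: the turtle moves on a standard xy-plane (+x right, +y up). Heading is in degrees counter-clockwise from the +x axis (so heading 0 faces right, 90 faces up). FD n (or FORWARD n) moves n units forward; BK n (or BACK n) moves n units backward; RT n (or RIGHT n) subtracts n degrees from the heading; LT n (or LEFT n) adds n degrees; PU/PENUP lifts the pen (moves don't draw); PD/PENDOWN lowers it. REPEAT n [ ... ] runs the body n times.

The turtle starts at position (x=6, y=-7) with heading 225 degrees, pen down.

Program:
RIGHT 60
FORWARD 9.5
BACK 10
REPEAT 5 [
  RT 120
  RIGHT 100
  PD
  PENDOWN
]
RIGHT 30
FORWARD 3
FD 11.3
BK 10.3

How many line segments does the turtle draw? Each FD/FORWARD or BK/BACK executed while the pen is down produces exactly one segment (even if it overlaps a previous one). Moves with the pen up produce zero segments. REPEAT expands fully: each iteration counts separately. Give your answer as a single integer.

Executing turtle program step by step:
Start: pos=(6,-7), heading=225, pen down
RT 60: heading 225 -> 165
FD 9.5: (6,-7) -> (-3.176,-4.541) [heading=165, draw]
BK 10: (-3.176,-4.541) -> (6.483,-7.129) [heading=165, draw]
REPEAT 5 [
  -- iteration 1/5 --
  RT 120: heading 165 -> 45
  RT 100: heading 45 -> 305
  PD: pen down
  PD: pen down
  -- iteration 2/5 --
  RT 120: heading 305 -> 185
  RT 100: heading 185 -> 85
  PD: pen down
  PD: pen down
  -- iteration 3/5 --
  RT 120: heading 85 -> 325
  RT 100: heading 325 -> 225
  PD: pen down
  PD: pen down
  -- iteration 4/5 --
  RT 120: heading 225 -> 105
  RT 100: heading 105 -> 5
  PD: pen down
  PD: pen down
  -- iteration 5/5 --
  RT 120: heading 5 -> 245
  RT 100: heading 245 -> 145
  PD: pen down
  PD: pen down
]
RT 30: heading 145 -> 115
FD 3: (6.483,-7.129) -> (5.215,-4.41) [heading=115, draw]
FD 11.3: (5.215,-4.41) -> (0.44,5.831) [heading=115, draw]
BK 10.3: (0.44,5.831) -> (4.792,-3.504) [heading=115, draw]
Final: pos=(4.792,-3.504), heading=115, 5 segment(s) drawn
Segments drawn: 5

Answer: 5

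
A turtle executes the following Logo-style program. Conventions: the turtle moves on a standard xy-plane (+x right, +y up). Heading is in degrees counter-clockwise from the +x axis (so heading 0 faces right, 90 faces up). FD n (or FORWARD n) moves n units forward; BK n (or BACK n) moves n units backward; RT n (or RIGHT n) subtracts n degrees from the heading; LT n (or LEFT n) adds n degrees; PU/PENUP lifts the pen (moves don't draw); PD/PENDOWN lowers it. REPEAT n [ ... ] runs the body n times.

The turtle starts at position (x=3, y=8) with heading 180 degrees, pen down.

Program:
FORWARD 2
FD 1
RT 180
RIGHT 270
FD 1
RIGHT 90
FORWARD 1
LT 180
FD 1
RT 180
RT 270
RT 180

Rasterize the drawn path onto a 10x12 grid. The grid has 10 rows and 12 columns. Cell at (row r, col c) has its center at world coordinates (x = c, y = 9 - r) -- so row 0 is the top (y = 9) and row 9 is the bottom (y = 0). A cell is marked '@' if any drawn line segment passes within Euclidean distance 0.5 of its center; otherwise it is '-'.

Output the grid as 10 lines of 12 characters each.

Answer: @@----------
@@@@--------
------------
------------
------------
------------
------------
------------
------------
------------

Derivation:
Segment 0: (3,8) -> (1,8)
Segment 1: (1,8) -> (0,8)
Segment 2: (0,8) -> (-0,9)
Segment 3: (-0,9) -> (1,9)
Segment 4: (1,9) -> (-0,9)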